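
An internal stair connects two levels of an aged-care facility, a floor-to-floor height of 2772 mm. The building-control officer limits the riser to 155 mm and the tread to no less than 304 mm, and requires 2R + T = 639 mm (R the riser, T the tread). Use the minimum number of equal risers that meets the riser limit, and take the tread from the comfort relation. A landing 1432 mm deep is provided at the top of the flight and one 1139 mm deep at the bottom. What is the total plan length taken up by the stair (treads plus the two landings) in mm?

8198 mm

⌈2772/155⌉ = 18 risers.
Riser R = 2772 / 18 = 154 mm, within the 155 mm limit.
T = 639 − 2·154 = 331 mm, which satisfies the 304 mm minimum.
18 risers give 17 treads; going = 17 × 331 = 5627 mm.
Add landings: 5627 + 1432 + 1139 = 8198 mm.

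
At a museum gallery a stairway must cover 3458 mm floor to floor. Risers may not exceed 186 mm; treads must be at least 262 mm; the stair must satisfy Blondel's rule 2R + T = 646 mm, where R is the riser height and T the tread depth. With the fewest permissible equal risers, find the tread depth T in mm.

282 mm

3458 / 186 = 18.59, so 19 risers are needed.
Riser R = 3458 / 19 = 182 mm, within the 186 mm limit.
From 2R + T = 646: T = 646 − 364 = 282 mm.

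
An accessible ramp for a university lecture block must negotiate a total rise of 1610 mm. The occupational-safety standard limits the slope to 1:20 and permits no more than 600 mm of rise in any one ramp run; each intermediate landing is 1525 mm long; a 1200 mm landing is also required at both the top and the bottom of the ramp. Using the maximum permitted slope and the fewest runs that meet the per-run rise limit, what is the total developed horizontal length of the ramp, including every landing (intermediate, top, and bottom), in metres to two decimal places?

At most 600 each: 1610/600 = 2.68, giving 3 ramp runs. That means 2 intermediate landings.
Horizontal run for 1610 mm of rise at 1:20 is 1610 × 20 = 32200 mm.
Intermediate landings: 2 × 1525 = 3050 mm.
Top and bottom landings: 2 × 1200 = 2400 mm.
Total = 32200 + 3050 + 2400 = 37650 mm.
= 37.65 m.

37.65 m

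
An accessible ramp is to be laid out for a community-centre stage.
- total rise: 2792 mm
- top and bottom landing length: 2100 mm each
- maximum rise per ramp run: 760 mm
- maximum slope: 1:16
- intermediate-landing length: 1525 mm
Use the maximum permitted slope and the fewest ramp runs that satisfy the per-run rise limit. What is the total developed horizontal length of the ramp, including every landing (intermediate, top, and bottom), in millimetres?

53447 mm

⌈2792/760⌉ = 4 ramp runs. That means 3 intermediate landings.
Horizontal run for 2792 mm of rise at 1:16 is 2792 × 16 = 44672 mm.
3 intermediate landings contribute 3 × 1525 = 4575 mm.
Top and bottom landings: 2 × 2100 = 4200 mm.
Total = 44672 + 4575 + 4200 = 53447 mm.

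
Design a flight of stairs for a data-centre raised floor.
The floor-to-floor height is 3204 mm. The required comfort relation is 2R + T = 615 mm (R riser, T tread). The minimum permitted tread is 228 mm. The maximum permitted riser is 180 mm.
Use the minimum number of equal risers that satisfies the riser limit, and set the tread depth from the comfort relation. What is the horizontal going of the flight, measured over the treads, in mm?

3204 / 180 = 17.80, so 18 risers are needed.
Riser R = 3204 / 18 = 178 mm, within the 180 mm limit.
From 2R + T = 615: T = 615 − 356 = 259 mm.
Treads = 18 − 1 = 17; going = 17 × 259 = 4403 mm.

4403 mm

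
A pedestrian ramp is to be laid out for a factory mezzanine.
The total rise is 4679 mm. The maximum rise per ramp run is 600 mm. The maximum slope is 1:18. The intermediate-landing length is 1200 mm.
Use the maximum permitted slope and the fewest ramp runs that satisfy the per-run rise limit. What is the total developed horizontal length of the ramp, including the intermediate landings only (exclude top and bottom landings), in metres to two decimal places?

⌈4679/600⌉ = 8 ramp runs. That means 7 intermediate landings.
Ramp run (horizontal) at 1:18: 4679 × 18 = 84222 mm.
7 intermediate landings contribute 7 × 1200 = 8400 mm.
Total developed length = 84222 + 8400 = 92622 mm.
= 92.62 m.

92.62 m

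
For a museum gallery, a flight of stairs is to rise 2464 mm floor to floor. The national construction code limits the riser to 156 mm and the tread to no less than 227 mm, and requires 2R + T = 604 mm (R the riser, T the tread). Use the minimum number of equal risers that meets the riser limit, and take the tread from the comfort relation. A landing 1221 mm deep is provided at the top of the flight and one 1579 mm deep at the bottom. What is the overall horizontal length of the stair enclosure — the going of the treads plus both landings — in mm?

7240 mm

⌈2464/156⌉ = 16 risers.
R = 2464 ÷ 16 = 154 mm.
From 2R + T = 604: T = 604 − 308 = 296 mm.
Going = (16 − 1) × 296 = 4440 mm.
Add landings: 4440 + 1221 + 1579 = 7240 mm.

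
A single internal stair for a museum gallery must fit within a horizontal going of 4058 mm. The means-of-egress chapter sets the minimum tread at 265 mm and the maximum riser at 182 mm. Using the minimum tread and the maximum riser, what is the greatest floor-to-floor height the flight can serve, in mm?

2912 mm

4058 / 265 = 15.31, so 15 treads fit.
Risers = treads + 1 = 16.
Maximum height = 16 × 182 = 2912 mm.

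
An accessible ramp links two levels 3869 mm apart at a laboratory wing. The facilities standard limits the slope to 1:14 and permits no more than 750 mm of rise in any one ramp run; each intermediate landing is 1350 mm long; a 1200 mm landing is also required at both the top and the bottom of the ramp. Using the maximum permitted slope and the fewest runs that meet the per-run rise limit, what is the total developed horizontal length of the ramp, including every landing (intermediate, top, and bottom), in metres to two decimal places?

3869 / 750 = 5.159 → round up to 6 ramp runs. That means 5 intermediate landings.
Ramp run (horizontal) at 1:14: 3869 × 14 = 54166 mm.
5 intermediate landings contribute 5 × 1350 = 6750 mm.
Top and bottom landings: 2 × 1200 = 2400 mm.
Total = 54166 + 6750 + 2400 = 63316 mm.
= 63.32 m.

63.32 m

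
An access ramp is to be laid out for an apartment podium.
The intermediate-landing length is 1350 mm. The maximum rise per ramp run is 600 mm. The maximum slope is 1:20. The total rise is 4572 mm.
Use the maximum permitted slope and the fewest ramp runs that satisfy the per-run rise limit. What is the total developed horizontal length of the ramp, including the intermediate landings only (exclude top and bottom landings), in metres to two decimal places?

100.89 m

4572 / 600 = 7.62, so 8 ramp runs are needed. That means 7 intermediate landings.
Ramp run (horizontal) at 1:20: 4572 × 20 = 91440 mm.
7 intermediate landings contribute 7 × 1350 = 9450 mm.
Total developed length = 91440 + 9450 = 100890 mm.
= 100.89 m.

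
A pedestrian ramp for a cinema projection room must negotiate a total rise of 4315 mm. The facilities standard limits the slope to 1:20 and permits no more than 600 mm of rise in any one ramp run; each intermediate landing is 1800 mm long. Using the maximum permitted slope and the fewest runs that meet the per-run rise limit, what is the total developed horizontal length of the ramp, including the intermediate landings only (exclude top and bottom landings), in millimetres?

98900 mm

4315 / 600 = 7.192 → round up to 8 ramp runs. That means 7 intermediate landings.
Ramp run (horizontal) at 1:20: 4315 × 20 = 86300 mm.
Intermediate landings: 7 × 1800 = 12600 mm.
Developed length = 86300 + 12600 = 98900 mm.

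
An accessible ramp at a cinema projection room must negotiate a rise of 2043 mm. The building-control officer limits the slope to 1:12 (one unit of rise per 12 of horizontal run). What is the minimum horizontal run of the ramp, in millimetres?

24516 mm

At 1:12 the run is 12 × 2043 = 24516 mm.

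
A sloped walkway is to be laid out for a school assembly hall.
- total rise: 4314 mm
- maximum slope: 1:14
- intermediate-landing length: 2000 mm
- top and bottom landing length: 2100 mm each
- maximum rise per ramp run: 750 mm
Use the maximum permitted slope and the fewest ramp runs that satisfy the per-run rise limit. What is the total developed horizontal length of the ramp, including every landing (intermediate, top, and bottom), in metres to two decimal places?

4314 / 750 = 5.75, so 6 ramp runs are needed. That means 5 intermediate landings.
Horizontal run for 4314 mm of rise at 1:14 is 4314 × 14 = 60396 mm.
Intermediate landings: 5 × 2000 = 10000 mm.
Top and bottom landings: 2 × 2100 = 4200 mm.
Total = 60396 + 10000 + 4200 = 74596 mm.
= 74.60 m.

74.60 m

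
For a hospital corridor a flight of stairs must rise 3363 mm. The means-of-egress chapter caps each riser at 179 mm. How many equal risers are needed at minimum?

19 risers

3363 / 179 = 18.79, so 19 risers are needed.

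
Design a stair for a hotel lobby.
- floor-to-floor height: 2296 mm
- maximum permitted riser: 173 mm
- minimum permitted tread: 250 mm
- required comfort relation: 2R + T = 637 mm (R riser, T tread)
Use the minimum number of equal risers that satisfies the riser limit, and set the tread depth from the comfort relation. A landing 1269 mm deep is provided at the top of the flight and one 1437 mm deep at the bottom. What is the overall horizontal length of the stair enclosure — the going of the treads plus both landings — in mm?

6723 mm

2296 / 173 = 13.27, so 14 risers are needed.
R = 2296 ÷ 14 = 164 mm.
T = 637 − 2·164 = 309 mm, which satisfies the 250 mm minimum.
Going = (14 − 1) × 309 = 4017 mm.
Enclosure = 4017 + 1269 + 1437 = 6723 mm.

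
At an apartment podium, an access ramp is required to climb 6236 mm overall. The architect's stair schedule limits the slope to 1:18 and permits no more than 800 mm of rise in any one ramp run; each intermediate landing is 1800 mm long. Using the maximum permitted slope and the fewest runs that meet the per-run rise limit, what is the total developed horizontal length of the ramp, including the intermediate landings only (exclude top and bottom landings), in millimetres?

124848 mm

At most 800 each: 6236/800 = 7.79, giving 8 ramp runs. That means 7 intermediate landings.
Horizontal run for 6236 mm of rise at 1:18 is 6236 × 18 = 112248 mm.
Intermediate landings: 7 × 1800 = 12600 mm.
Developed length = 112248 + 12600 = 124848 mm.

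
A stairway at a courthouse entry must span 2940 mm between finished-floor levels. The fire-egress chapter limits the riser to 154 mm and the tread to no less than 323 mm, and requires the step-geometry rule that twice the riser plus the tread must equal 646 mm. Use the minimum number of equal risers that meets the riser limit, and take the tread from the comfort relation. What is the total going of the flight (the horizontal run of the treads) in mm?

6688 mm

2940 / 154 = 19.09, so 20 risers are needed.
R = 2940 ÷ 20 = 147 mm.
From 2R + T = 646: T = 646 − 294 = 352 mm.
20 risers give 19 treads; going = 19 × 352 = 6688 mm.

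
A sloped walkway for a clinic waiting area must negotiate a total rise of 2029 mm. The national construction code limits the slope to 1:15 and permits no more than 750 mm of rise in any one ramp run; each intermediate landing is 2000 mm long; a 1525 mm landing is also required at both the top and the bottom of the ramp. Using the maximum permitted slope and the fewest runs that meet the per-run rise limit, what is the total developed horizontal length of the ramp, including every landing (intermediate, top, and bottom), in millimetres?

2029 / 750 = 2.705 → round up to 3 ramp runs. That means 2 intermediate landings.
Horizontal run for 2029 mm of rise at 1:15 is 2029 × 15 = 30435 mm.
Intermediate landings: 2 × 2000 = 4000 mm.
Top and bottom landings: 2 × 1525 = 3050 mm.
Total = 30435 + 4000 + 3050 = 37485 mm.

37485 mm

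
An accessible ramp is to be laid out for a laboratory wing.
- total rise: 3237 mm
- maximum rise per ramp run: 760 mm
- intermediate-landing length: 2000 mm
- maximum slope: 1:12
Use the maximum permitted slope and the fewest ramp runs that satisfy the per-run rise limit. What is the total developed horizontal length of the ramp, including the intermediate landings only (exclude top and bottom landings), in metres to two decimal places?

⌈3237/760⌉ = 5 ramp runs. That means 4 intermediate landings.
Horizontal run for 3237 mm of rise at 1:12 is 3237 × 12 = 38844 mm.
Intermediate landings: 4 × 2000 = 8000 mm.
Total developed length = 38844 + 8000 = 46844 mm.
= 46.84 m.

46.84 m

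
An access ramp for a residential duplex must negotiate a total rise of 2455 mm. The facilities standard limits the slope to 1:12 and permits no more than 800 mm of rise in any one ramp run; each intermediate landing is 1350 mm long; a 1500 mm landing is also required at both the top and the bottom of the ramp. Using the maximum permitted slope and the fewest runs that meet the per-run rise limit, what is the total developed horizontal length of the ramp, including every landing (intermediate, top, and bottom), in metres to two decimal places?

36.51 m

2455 / 800 = 3.07, so 4 ramp runs are needed. That means 3 intermediate landings.
Ramp run (horizontal) at 1:12: 2455 × 12 = 29460 mm.
Intermediate landings: 3 × 1350 = 4050 mm.
Top and bottom landings: 2 × 1500 = 3000 mm.
Total = 29460 + 4050 + 3000 = 36510 mm.
= 36.51 m.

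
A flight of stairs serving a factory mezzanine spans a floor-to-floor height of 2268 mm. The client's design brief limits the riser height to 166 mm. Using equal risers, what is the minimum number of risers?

14 risers

At most 166 each: 2268/166 = 13.66, giving 14 risers.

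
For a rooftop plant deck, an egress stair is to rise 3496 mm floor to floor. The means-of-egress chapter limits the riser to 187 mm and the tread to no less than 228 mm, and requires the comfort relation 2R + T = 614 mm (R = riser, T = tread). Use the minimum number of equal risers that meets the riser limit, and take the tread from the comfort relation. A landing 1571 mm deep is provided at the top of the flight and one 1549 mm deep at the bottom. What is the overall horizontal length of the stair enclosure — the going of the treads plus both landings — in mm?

⌈3496/187⌉ = 19 risers.
R = 3496 ÷ 19 = 184 mm.
Tread T = 614 − 2 × 184 = 246 mm (≥ 228 mm).
Going = (19 − 1) × 246 = 4428 mm.
Add landings: 4428 + 1571 + 1549 = 7548 mm.

7548 mm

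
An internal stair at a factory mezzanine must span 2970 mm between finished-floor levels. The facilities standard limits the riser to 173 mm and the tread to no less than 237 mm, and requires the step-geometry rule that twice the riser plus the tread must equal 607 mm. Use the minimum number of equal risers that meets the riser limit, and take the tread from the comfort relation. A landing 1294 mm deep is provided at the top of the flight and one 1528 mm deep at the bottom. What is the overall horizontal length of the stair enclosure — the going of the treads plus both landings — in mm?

7531 mm

⌈2970/173⌉ = 18 risers.
Each riser is 2970/18 = 165 mm (≤ 173 mm).
From 2R + T = 607: T = 607 − 330 = 277 mm.
Treads = 18 − 1 = 17; going = 17 × 277 = 4709 mm.
Enclosure = 4709 + 1294 + 1528 = 7531 mm.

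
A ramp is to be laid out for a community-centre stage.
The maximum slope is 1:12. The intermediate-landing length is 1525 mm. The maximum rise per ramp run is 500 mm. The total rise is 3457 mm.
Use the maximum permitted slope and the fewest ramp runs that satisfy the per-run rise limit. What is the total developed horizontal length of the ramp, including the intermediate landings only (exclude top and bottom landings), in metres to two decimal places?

3457 / 500 = 6.914 → round up to 7 ramp runs. That means 6 intermediate landings.
Horizontal run for 3457 mm of rise at 1:12 is 3457 × 12 = 41484 mm.
Intermediate landings: 6 × 1525 = 9150 mm.
Developed length = 41484 + 9150 = 50634 mm.
= 50.63 m.

50.63 m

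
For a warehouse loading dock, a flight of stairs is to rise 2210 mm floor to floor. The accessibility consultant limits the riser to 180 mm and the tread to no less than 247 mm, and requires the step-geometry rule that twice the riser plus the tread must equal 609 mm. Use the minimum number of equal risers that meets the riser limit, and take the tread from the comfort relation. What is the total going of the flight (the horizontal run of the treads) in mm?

2210 / 180 = 12.28, so 13 risers are needed.
Each riser is 2210/13 = 170 mm (≤ 180 mm).
T = 609 − 2·170 = 269 mm, which satisfies the 247 mm minimum.
Treads = 13 − 1 = 12; going = 12 × 269 = 3228 mm.

3228 mm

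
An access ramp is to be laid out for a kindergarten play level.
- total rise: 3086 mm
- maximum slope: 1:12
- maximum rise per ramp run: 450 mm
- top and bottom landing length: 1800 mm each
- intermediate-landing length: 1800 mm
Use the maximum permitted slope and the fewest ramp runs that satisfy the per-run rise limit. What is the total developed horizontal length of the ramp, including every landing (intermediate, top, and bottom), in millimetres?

51432 mm

3086 / 450 = 6.86, so 7 ramp runs are needed. That means 6 intermediate landings.
Ramp run (horizontal) at 1:12: 3086 × 12 = 37032 mm.
6 intermediate landings contribute 6 × 1800 = 10800 mm.
Top and bottom landings: 2 × 1800 = 3600 mm.
Total = 37032 + 10800 + 3600 = 51432 mm.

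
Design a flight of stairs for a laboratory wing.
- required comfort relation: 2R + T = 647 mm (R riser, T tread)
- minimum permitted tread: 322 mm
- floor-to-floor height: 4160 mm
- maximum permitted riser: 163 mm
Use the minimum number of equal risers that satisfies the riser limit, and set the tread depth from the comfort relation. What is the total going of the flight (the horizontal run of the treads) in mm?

8175 mm

4160 / 163 = 25.52, so 26 risers are needed.
Each riser is 4160/26 = 160 mm (≤ 163 mm).
T = 647 − 2·160 = 327 mm, which satisfies the 322 mm minimum.
26 risers give 25 treads; going = 25 × 327 = 8175 mm.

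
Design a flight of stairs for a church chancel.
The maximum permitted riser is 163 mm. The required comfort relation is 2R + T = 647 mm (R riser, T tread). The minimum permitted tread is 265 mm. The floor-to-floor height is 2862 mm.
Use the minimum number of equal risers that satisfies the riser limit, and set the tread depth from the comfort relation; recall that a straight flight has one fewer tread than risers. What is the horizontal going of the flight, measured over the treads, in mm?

5593 mm

2862 / 163 = 17.56, so 18 risers are needed.
Each riser is 2862/18 = 159 mm (≤ 163 mm).
From 2R + T = 647: T = 647 − 318 = 329 mm.
18 risers give 17 treads; going = 17 × 329 = 5593 mm.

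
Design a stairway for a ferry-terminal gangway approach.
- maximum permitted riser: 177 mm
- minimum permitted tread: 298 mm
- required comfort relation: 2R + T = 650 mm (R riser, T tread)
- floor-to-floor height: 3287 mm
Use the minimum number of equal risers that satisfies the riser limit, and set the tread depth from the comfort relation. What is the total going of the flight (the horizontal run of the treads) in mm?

⌈3287/177⌉ = 19 risers.
Each riser is 3287/19 = 173 mm (≤ 177 mm).
From 2R + T = 650: T = 650 − 346 = 304 mm.
Treads = 19 − 1 = 18; going = 18 × 304 = 5472 mm.

5472 mm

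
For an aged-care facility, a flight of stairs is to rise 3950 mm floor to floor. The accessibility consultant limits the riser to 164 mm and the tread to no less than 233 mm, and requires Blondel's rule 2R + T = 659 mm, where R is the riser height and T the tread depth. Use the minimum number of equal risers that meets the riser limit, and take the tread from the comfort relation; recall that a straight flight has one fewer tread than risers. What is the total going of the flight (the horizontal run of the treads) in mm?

3950 / 164 = 24.085 → round up to 25 risers.
Each riser is 3950/25 = 158 mm (≤ 164 mm).
Tread T = 659 − 2 × 158 = 343 mm (≥ 233 mm).
Treads = 25 − 1 = 24; going = 24 × 343 = 8232 mm.

8232 mm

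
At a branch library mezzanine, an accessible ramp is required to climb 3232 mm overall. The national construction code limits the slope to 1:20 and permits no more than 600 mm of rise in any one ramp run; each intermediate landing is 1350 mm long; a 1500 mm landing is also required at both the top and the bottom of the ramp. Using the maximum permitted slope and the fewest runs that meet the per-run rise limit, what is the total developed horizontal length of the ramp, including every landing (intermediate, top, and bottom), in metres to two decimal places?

74.39 m

3232 / 600 = 5.387 → round up to 6 ramp runs. That means 5 intermediate landings.
Ramp run (horizontal) at 1:20: 3232 × 20 = 64640 mm.
Intermediate landings: 5 × 1350 = 6750 mm.
Top and bottom landings: 2 × 1500 = 3000 mm.
Total = 64640 + 6750 + 3000 = 74390 mm.
= 74.39 m.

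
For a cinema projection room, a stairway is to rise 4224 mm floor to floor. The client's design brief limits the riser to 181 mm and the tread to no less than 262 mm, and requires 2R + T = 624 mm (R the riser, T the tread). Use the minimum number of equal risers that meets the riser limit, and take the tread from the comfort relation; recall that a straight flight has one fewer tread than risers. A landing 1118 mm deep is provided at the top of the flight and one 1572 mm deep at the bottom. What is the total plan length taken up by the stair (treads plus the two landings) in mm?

8946 mm

At most 181 each: 4224/181 = 23.34, giving 24 risers.
R = 4224 ÷ 24 = 176 mm.
T = 624 − 2·176 = 272 mm, which satisfies the 262 mm minimum.
24 risers give 23 treads; going = 23 × 272 = 6256 mm.
Add landings: 6256 + 1118 + 1572 = 8946 mm.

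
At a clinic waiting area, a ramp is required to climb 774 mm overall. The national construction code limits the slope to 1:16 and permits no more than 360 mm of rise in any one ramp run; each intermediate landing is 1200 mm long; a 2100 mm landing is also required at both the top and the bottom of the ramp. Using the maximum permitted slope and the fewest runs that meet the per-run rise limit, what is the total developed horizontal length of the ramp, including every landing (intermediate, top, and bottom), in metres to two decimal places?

774 / 360 = 2.15, so 3 ramp runs are needed. That means 2 intermediate landings.
Horizontal run for 774 mm of rise at 1:16 is 774 × 16 = 12384 mm.
2 intermediate landings contribute 2 × 1200 = 2400 mm.
Top and bottom landings: 2 × 2100 = 4200 mm.
Total = 12384 + 2400 + 4200 = 18984 mm.
= 18.98 m.

18.98 m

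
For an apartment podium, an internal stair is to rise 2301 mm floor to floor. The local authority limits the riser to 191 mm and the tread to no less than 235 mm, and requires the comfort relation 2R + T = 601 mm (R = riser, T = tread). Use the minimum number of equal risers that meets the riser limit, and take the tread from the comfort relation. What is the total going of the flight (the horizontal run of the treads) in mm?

2301 / 191 = 12.047 → round up to 13 risers.
Riser R = 2301 / 13 = 177 mm, within the 191 mm limit.
Tread T = 601 − 2 × 177 = 247 mm (≥ 235 mm).
Treads = 13 − 1 = 12; going = 12 × 247 = 2964 mm.

2964 mm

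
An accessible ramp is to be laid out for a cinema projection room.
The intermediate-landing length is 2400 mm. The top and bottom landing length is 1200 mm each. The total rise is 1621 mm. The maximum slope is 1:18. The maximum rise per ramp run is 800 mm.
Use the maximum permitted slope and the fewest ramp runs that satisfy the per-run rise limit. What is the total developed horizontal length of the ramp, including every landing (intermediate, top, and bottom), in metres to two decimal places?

36.38 m

1621 / 800 = 2.026 → round up to 3 ramp runs. That means 2 intermediate landings.
Horizontal run for 1621 mm of rise at 1:18 is 1621 × 18 = 29178 mm.
2 intermediate landings contribute 2 × 2400 = 4800 mm.
Top and bottom landings: 2 × 1200 = 2400 mm.
Total = 29178 + 4800 + 2400 = 36378 mm.
= 36.38 m.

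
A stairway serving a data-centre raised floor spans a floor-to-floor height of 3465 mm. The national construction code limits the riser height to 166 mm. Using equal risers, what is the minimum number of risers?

21 risers

At most 166 each: 3465/166 = 20.87, giving 21 risers.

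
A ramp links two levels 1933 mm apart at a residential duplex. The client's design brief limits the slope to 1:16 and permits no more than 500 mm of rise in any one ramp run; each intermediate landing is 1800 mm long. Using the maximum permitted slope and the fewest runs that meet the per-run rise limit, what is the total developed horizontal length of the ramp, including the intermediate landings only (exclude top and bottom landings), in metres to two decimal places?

36.33 m

⌈1933/500⌉ = 4 ramp runs. That means 3 intermediate landings.
Ramp run (horizontal) at 1:16: 1933 × 16 = 30928 mm.
Intermediate landings: 3 × 1800 = 5400 mm.
Total developed length = 30928 + 5400 = 36328 mm.
= 36.33 m.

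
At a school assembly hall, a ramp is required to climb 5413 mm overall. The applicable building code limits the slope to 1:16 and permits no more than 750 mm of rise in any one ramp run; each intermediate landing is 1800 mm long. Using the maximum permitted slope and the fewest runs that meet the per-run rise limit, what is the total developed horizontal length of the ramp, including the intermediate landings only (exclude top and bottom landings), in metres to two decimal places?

99.21 m

5413 / 750 = 7.217 → round up to 8 ramp runs. That means 7 intermediate landings.
Ramp run (horizontal) at 1:16: 5413 × 16 = 86608 mm.
Intermediate landings: 7 × 1800 = 12600 mm.
Developed length = 86608 + 12600 = 99208 mm.
= 99.21 m.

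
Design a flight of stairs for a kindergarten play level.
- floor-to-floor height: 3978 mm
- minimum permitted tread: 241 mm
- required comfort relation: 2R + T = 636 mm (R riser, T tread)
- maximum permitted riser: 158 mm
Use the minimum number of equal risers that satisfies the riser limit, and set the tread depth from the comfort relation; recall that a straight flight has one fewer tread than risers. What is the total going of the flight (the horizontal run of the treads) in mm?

8250 mm

At most 158 each: 3978/158 = 25.18, giving 26 risers.
Each riser is 3978/26 = 153 mm (≤ 158 mm).
Tread T = 636 − 2 × 153 = 330 mm (≥ 241 mm).
26 risers give 25 treads; going = 25 × 330 = 8250 mm.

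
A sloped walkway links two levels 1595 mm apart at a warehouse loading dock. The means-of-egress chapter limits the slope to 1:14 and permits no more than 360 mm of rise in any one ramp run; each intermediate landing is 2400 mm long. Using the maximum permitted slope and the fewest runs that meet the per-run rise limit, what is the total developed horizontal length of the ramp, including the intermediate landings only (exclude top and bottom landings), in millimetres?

31930 mm

⌈1595/360⌉ = 5 ramp runs. That means 4 intermediate landings.
Horizontal run for 1595 mm of rise at 1:14 is 1595 × 14 = 22330 mm.
Intermediate landings: 4 × 2400 = 9600 mm.
Developed length = 22330 + 9600 = 31930 mm.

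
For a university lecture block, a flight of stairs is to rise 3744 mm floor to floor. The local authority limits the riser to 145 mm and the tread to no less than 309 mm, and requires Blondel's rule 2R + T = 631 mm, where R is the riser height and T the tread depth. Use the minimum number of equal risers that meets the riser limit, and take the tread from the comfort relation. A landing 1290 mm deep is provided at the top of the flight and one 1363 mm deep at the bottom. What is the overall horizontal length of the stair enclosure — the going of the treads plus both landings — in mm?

11228 mm

3744 / 145 = 25.821 → round up to 26 risers.
Each riser is 3744/26 = 144 mm (≤ 145 mm).
T = 631 − 2·144 = 343 mm, which satisfies the 309 mm minimum.
26 risers give 25 treads; going = 25 × 343 = 8575 mm.
Add landings: 8575 + 1290 + 1363 = 11228 mm.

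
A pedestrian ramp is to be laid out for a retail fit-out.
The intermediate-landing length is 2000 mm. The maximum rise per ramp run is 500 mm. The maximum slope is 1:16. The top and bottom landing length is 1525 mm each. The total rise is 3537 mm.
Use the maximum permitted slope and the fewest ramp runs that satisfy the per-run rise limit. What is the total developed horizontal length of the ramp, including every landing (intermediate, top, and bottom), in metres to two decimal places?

⌈3537/500⌉ = 8 ramp runs. That means 7 intermediate landings.
Horizontal run for 3537 mm of rise at 1:16 is 3537 × 16 = 56592 mm.
Intermediate landings: 7 × 2000 = 14000 mm.
Top and bottom landings: 2 × 1525 = 3050 mm.
Total = 56592 + 14000 + 3050 = 73642 mm.
= 73.64 m.

73.64 m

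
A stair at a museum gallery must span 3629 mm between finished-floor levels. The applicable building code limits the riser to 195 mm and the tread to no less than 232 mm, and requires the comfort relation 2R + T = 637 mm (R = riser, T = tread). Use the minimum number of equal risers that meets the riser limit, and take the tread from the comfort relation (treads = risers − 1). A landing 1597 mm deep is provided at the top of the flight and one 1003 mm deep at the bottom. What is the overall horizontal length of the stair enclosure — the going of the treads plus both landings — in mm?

3629 / 195 = 18.61, so 19 risers are needed.
Riser R = 3629 / 19 = 191 mm, within the 195 mm limit.
From 2R + T = 637: T = 637 − 382 = 255 mm.
Going = (19 − 1) × 255 = 4590 mm.
Enclosure = 4590 + 1597 + 1003 = 7190 mm.

7190 mm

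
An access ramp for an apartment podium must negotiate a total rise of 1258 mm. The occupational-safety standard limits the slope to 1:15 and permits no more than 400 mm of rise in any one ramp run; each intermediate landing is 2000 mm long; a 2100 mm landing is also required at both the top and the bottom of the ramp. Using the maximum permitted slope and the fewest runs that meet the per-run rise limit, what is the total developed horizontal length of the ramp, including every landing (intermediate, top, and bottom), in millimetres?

1258 / 400 = 3.15, so 4 ramp runs are needed. That means 3 intermediate landings.
Ramp run (horizontal) at 1:15: 1258 × 15 = 18870 mm.
3 intermediate landings contribute 3 × 2000 = 6000 mm.
Top and bottom landings: 2 × 2100 = 4200 mm.
Total = 18870 + 6000 + 4200 = 29070 mm.

29070 mm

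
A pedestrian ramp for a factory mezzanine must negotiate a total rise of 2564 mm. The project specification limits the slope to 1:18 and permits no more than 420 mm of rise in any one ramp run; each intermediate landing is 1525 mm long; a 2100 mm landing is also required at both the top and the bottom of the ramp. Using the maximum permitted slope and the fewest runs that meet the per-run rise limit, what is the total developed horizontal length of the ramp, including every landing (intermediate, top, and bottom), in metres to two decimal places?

2564 / 420 = 6.105 → round up to 7 ramp runs. That means 6 intermediate landings.
Horizontal run for 2564 mm of rise at 1:18 is 2564 × 18 = 46152 mm.
6 intermediate landings contribute 6 × 1525 = 9150 mm.
Top and bottom landings: 2 × 2100 = 4200 mm.
Total = 46152 + 9150 + 4200 = 59502 mm.
= 59.50 m.

59.50 m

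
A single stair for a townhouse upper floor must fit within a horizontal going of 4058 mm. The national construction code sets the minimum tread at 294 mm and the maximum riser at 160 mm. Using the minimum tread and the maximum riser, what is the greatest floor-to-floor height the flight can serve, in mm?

2240 mm

4058 / 294 = 13.80, so 13 treads fit.
Risers = treads + 1 = 14.
Maximum height = 14 × 160 = 2240 mm.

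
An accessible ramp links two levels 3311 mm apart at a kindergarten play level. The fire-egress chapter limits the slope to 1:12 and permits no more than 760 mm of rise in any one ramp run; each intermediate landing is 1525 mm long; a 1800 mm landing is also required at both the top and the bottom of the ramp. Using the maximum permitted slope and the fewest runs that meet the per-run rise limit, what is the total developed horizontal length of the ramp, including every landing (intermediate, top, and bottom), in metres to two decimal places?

3311 / 760 = 4.357 → round up to 5 ramp runs. That means 4 intermediate landings.
Horizontal run for 3311 mm of rise at 1:12 is 3311 × 12 = 39732 mm.
Intermediate landings: 4 × 1525 = 6100 mm.
Top and bottom landings: 2 × 1800 = 3600 mm.
Total = 39732 + 6100 + 3600 = 49432 mm.
= 49.43 m.

49.43 m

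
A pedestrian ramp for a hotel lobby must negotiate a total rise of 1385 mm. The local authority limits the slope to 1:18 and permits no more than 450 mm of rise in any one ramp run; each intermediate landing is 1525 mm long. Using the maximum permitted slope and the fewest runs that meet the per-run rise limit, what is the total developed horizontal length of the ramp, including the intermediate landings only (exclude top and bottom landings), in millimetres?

1385 / 450 = 3.08, so 4 ramp runs are needed. That means 3 intermediate landings.
Horizontal run for 1385 mm of rise at 1:18 is 1385 × 18 = 24930 mm.
Intermediate landings: 3 × 1525 = 4575 mm.
Developed length = 24930 + 4575 = 29505 mm.

29505 mm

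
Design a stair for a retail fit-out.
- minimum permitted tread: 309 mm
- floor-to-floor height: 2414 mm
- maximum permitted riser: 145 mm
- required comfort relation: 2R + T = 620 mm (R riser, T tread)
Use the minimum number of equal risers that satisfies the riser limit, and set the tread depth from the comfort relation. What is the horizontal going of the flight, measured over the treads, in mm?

At most 145 each: 2414/145 = 16.65, giving 17 risers.
Each riser is 2414/17 = 142 mm (≤ 145 mm).
Tread T = 620 − 2 × 142 = 336 mm (≥ 309 mm).
Treads = 17 − 1 = 16; going = 16 × 336 = 5376 mm.

5376 mm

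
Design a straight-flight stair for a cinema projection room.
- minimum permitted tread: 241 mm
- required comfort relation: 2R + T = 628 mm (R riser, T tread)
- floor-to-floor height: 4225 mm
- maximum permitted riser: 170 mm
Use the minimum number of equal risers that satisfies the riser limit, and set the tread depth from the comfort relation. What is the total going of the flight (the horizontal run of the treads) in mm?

6960 mm

At most 170 each: 4225/170 = 24.85, giving 25 risers.
Riser R = 4225 / 25 = 169 mm, within the 170 mm limit.
Tread T = 628 − 2 × 169 = 290 mm (≥ 241 mm).
Going = (25 − 1) × 290 = 6960 mm.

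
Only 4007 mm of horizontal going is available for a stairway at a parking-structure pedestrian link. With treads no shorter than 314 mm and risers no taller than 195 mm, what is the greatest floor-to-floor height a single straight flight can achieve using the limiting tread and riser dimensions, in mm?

2535 mm

Treads that fit: ⌊4007 / 314⌋ = 12.
Risers = treads + 1 = 13.
Maximum height = 13 × 195 = 2535 mm.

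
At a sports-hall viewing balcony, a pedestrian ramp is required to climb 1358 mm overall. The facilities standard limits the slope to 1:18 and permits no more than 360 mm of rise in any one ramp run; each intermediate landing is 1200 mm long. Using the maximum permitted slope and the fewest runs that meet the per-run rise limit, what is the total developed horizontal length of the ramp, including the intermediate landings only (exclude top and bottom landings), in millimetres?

At most 360 each: 1358/360 = 3.77, giving 4 ramp runs. That means 3 intermediate landings.
Ramp run (horizontal) at 1:18: 1358 × 18 = 24444 mm.
Intermediate landings: 3 × 1200 = 3600 mm.
Total developed length = 24444 + 3600 = 28044 mm.

28044 mm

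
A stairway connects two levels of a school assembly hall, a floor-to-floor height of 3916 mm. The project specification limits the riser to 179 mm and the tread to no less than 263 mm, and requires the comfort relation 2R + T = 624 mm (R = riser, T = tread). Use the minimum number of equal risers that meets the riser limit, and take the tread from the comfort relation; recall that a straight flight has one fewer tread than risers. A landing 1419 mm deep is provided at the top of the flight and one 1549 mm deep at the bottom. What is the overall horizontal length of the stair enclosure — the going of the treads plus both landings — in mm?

⌈3916/179⌉ = 22 risers.
Riser R = 3916 / 22 = 178 mm, within the 179 mm limit.
Tread T = 624 − 2 × 178 = 268 mm (≥ 263 mm).
Going = (22 − 1) × 268 = 5628 mm.
Enclosure = 5628 + 1419 + 1549 = 8596 mm.

8596 mm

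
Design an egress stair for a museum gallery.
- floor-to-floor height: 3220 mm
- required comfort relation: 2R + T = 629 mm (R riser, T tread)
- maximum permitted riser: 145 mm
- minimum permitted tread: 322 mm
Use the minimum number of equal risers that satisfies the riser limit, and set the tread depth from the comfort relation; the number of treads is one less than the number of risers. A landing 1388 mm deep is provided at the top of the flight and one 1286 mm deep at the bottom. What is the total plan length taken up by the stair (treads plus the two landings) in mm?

10352 mm

3220 / 145 = 22.207 → round up to 23 risers.
Riser R = 3220 / 23 = 140 mm, within the 145 mm limit.
T = 629 − 2·140 = 349 mm, which satisfies the 322 mm minimum.
Going = (23 − 1) × 349 = 7678 mm.
Enclosure = 7678 + 1388 + 1286 = 10352 mm.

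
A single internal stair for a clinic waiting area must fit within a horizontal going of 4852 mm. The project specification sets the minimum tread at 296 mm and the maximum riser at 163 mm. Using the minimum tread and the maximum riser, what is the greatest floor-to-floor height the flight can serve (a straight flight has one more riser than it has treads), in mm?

2771 mm

Treads that fit: ⌊4852 / 296⌋ = 16.
Risers = treads + 1 = 17.
Maximum height = 17 × 163 = 2771 mm.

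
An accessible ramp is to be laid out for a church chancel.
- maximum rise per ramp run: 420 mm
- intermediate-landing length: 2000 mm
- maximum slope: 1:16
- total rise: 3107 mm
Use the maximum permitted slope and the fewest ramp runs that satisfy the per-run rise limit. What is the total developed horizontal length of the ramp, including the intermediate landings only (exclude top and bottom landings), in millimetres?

⌈3107/420⌉ = 8 ramp runs. That means 7 intermediate landings.
Horizontal run for 3107 mm of rise at 1:16 is 3107 × 16 = 49712 mm.
Intermediate landings: 7 × 2000 = 14000 mm.
Developed length = 49712 + 14000 = 63712 mm.

63712 mm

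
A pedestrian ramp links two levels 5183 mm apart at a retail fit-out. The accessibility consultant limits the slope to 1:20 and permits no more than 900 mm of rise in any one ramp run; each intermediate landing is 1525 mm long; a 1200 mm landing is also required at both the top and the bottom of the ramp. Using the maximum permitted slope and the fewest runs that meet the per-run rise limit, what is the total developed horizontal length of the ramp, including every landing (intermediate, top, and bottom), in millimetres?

113685 mm

At most 900 each: 5183/900 = 5.76, giving 6 ramp runs. That means 5 intermediate landings.
Horizontal run for 5183 mm of rise at 1:20 is 5183 × 20 = 103660 mm.
5 intermediate landings contribute 5 × 1525 = 7625 mm.
Top and bottom landings: 2 × 1200 = 2400 mm.
Total = 103660 + 7625 + 2400 = 113685 mm.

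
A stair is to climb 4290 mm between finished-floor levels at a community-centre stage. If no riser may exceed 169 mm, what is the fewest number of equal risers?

26 risers

4290 / 169 = 25.38, so 26 risers are needed.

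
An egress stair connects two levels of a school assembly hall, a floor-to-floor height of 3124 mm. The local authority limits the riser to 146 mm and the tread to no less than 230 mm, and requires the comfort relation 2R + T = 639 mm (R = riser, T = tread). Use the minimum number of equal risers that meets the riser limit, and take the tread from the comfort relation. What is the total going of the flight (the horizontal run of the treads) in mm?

3124 / 146 = 21.397 → round up to 22 risers.
Each riser is 3124/22 = 142 mm (≤ 146 mm).
Tread T = 639 − 2 × 142 = 355 mm (≥ 230 mm).
Going = (22 − 1) × 355 = 7455 mm.

7455 mm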